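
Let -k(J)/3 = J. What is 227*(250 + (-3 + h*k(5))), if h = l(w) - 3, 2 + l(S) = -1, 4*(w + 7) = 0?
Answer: 76499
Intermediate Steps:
w = -7 (w = -7 + (¼)*0 = -7 + 0 = -7)
l(S) = -3 (l(S) = -2 - 1 = -3)
h = -6 (h = -3 - 3 = -6)
k(J) = -3*J
227*(250 + (-3 + h*k(5))) = 227*(250 + (-3 - (-18)*5)) = 227*(250 + (-3 - 6*(-15))) = 227*(250 + (-3 + 90)) = 227*(250 + 87) = 227*337 = 76499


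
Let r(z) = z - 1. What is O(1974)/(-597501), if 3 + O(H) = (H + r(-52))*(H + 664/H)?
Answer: -3743392109/589733487 ≈ -6.3476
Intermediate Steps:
r(z) = -1 + z
O(H) = -3 + (-53 + H)*(H + 664/H) (O(H) = -3 + (H + (-1 - 52))*(H + 664/H) = -3 + (H - 53)*(H + 664/H) = -3 + (-53 + H)*(H + 664/H))
O(1974)/(-597501) = (661 + 1974**2 - 35192/1974 - 53*1974)/(-597501) = (661 + 3896676 - 35192*1/1974 - 104622)*(-1/597501) = (661 + 3896676 - 17596/987 - 104622)*(-1/597501) = (3743392109/987)*(-1/597501) = -3743392109/589733487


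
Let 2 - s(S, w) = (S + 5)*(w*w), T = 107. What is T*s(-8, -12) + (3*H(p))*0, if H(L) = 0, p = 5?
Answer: 46438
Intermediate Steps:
s(S, w) = 2 - w**2*(5 + S) (s(S, w) = 2 - (S + 5)*w*w = 2 - (5 + S)*w**2 = 2 - w**2*(5 + S))
T*s(-8, -12) + (3*H(p))*0 = 107*(2 - 5*(-12)**2 - 1*(-8)*(-12)**2) + (3*0)*0 = 107*(2 - 5*144 - 1*(-8)*144) + 0*0 = 107*(2 - 720 + 1152) + 0 = 107*434 + 0 = 46438 + 0 = 46438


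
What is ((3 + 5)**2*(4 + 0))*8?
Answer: 2048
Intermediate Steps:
((3 + 5)**2*(4 + 0))*8 = (8**2*4)*8 = (64*4)*8 = 256*8 = 2048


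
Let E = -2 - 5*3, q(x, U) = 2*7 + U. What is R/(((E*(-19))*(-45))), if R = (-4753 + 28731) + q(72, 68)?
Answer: -1604/969 ≈ -1.6553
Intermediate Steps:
q(x, U) = 14 + U
E = -17 (E = -2 - 15 = -17)
R = 24060 (R = (-4753 + 28731) + (14 + 68) = 23978 + 82 = 24060)
R/(((E*(-19))*(-45))) = 24060/((-17*(-19)*(-45))) = 24060/((323*(-45))) = 24060/(-14535) = 24060*(-1/14535) = -1604/969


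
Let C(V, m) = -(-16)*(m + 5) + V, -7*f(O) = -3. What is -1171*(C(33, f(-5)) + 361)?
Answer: -3941586/7 ≈ -5.6308e+5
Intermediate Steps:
f(O) = 3/7 (f(O) = -⅐*(-3) = 3/7)
C(V, m) = 80 + V + 16*m (C(V, m) = -(-16)*(5 + m) + V = -4*(-20 - 4*m) + V = (80 + 16*m) + V = 80 + V + 16*m)
-1171*(C(33, f(-5)) + 361) = -1171*((80 + 33 + 16*(3/7)) + 361) = -1171*((80 + 33 + 48/7) + 361) = -1171*(839/7 + 361) = -1171*3366/7 = -3941586/7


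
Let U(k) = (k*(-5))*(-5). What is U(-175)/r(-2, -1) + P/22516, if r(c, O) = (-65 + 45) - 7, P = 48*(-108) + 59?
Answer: 98369125/607932 ≈ 161.81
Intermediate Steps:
P = -5125 (P = -5184 + 59 = -5125)
r(c, O) = -27 (r(c, O) = -20 - 7 = -27)
U(k) = 25*k (U(k) = -5*k*(-5) = 25*k)
U(-175)/r(-2, -1) + P/22516 = (25*(-175))/(-27) - 5125/22516 = -4375*(-1/27) - 5125*1/22516 = 4375/27 - 5125/22516 = 98369125/607932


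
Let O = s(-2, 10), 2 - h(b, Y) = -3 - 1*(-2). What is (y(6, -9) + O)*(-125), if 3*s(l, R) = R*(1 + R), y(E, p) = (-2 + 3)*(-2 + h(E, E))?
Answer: -14125/3 ≈ -4708.3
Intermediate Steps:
h(b, Y) = 3 (h(b, Y) = 2 - (-3 - 1*(-2)) = 2 - (-3 + 2) = 2 - 1*(-1) = 2 + 1 = 3)
y(E, p) = 1 (y(E, p) = (-2 + 3)*(-2 + 3) = 1*1 = 1)
s(l, R) = R*(1 + R)/3 (s(l, R) = (R*(1 + R))/3 = R*(1 + R)/3)
O = 110/3 (O = (1/3)*10*(1 + 10) = (1/3)*10*11 = 110/3 ≈ 36.667)
(y(6, -9) + O)*(-125) = (1 + 110/3)*(-125) = (113/3)*(-125) = -14125/3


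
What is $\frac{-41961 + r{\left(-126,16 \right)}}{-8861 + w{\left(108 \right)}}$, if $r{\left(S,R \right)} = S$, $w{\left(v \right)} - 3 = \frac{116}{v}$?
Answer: $\frac{1136349}{239137} \approx 4.7519$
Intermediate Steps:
$w{\left(v \right)} = 3 + \frac{116}{v}$
$\frac{-41961 + r{\left(-126,16 \right)}}{-8861 + w{\left(108 \right)}} = \frac{-41961 - 126}{-8861 + \left(3 + \frac{116}{108}\right)} = - \frac{42087}{-8861 + \left(3 + 116 \cdot \frac{1}{108}\right)} = - \frac{42087}{-8861 + \left(3 + \frac{29}{27}\right)} = - \frac{42087}{-8861 + \frac{110}{27}} = - \frac{42087}{- \frac{239137}{27}} = \left(-42087\right) \left(- \frac{27}{239137}\right) = \frac{1136349}{239137}$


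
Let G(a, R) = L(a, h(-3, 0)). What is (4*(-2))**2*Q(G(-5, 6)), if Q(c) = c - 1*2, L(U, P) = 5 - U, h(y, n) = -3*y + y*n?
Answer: 512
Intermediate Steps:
h(y, n) = -3*y + n*y
G(a, R) = 5 - a
Q(c) = -2 + c (Q(c) = c - 2 = -2 + c)
(4*(-2))**2*Q(G(-5, 6)) = (4*(-2))**2*(-2 + (5 - 1*(-5))) = (-8)**2*(-2 + (5 + 5)) = 64*(-2 + 10) = 64*8 = 512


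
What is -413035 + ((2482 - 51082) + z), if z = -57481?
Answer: -519116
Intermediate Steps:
-413035 + ((2482 - 51082) + z) = -413035 + ((2482 - 51082) - 57481) = -413035 + (-48600 - 57481) = -413035 - 106081 = -519116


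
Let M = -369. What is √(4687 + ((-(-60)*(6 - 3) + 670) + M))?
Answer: 4*√323 ≈ 71.889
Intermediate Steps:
√(4687 + ((-(-60)*(6 - 3) + 670) + M)) = √(4687 + ((-(-60)*(6 - 3) + 670) - 369)) = √(4687 + ((-(-60)*3 + 670) - 369)) = √(4687 + ((-15*(-12) + 670) - 369)) = √(4687 + ((180 + 670) - 369)) = √(4687 + (850 - 369)) = √(4687 + 481) = √5168 = 4*√323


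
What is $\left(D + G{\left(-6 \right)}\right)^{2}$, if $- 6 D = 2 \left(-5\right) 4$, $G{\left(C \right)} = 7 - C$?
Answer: $\frac{3481}{9} \approx 386.78$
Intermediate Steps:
$D = \frac{20}{3}$ ($D = - \frac{2 \left(-5\right) 4}{6} = - \frac{\left(-10\right) 4}{6} = \left(- \frac{1}{6}\right) \left(-40\right) = \frac{20}{3} \approx 6.6667$)
$\left(D + G{\left(-6 \right)}\right)^{2} = \left(\frac{20}{3} + \left(7 - -6\right)\right)^{2} = \left(\frac{20}{3} + \left(7 + 6\right)\right)^{2} = \left(\frac{20}{3} + 13\right)^{2} = \left(\frac{59}{3}\right)^{2} = \frac{3481}{9}$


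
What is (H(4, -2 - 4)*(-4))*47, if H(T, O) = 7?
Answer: -1316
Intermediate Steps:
(H(4, -2 - 4)*(-4))*47 = (7*(-4))*47 = -28*47 = -1316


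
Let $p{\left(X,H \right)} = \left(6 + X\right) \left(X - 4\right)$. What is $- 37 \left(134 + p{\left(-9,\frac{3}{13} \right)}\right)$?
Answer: $-6401$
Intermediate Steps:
$p{\left(X,H \right)} = \left(-4 + X\right) \left(6 + X\right)$ ($p{\left(X,H \right)} = \left(6 + X\right) \left(-4 + X\right) = \left(-4 + X\right) \left(6 + X\right)$)
$- 37 \left(134 + p{\left(-9,\frac{3}{13} \right)}\right) = - 37 \left(134 + \left(-24 + \left(-9\right)^{2} + 2 \left(-9\right)\right)\right) = - 37 \left(134 - -39\right) = - 37 \left(134 + 39\right) = \left(-37\right) 173 = -6401$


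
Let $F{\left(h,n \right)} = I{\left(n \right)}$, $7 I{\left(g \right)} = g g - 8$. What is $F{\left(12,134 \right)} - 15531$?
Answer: $-12967$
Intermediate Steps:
$I{\left(g \right)} = - \frac{8}{7} + \frac{g^{2}}{7}$ ($I{\left(g \right)} = \frac{g g - 8}{7} = \frac{g^{2} - 8}{7} = \frac{-8 + g^{2}}{7} = - \frac{8}{7} + \frac{g^{2}}{7}$)
$F{\left(h,n \right)} = - \frac{8}{7} + \frac{n^{2}}{7}$
$F{\left(12,134 \right)} - 15531 = \left(- \frac{8}{7} + \frac{134^{2}}{7}\right) - 15531 = \left(- \frac{8}{7} + \frac{1}{7} \cdot 17956\right) - 15531 = \left(- \frac{8}{7} + \frac{17956}{7}\right) - 15531 = 2564 - 15531 = -12967$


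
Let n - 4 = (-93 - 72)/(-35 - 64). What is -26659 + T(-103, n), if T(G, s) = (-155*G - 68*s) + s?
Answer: -33221/3 ≈ -11074.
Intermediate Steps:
n = 17/3 (n = 4 + (-93 - 72)/(-35 - 64) = 4 - 165/(-99) = 4 - 165*(-1/99) = 4 + 5/3 = 17/3 ≈ 5.6667)
T(G, s) = -155*G - 67*s
-26659 + T(-103, n) = -26659 + (-155*(-103) - 67*17/3) = -26659 + (15965 - 1139/3) = -26659 + 46756/3 = -33221/3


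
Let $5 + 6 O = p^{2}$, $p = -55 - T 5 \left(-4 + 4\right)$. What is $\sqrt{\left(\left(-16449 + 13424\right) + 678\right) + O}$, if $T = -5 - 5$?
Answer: $\frac{i \sqrt{16593}}{3} \approx 42.938 i$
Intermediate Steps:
$T = -10$
$p = -55$ ($p = -55 - \left(-10\right) 5 \left(-4 + 4\right) = -55 - \left(-50\right) 0 = -55 - 0 = -55 + 0 = -55$)
$O = \frac{1510}{3}$ ($O = - \frac{5}{6} + \frac{\left(-55\right)^{2}}{6} = - \frac{5}{6} + \frac{1}{6} \cdot 3025 = - \frac{5}{6} + \frac{3025}{6} = \frac{1510}{3} \approx 503.33$)
$\sqrt{\left(\left(-16449 + 13424\right) + 678\right) + O} = \sqrt{\left(\left(-16449 + 13424\right) + 678\right) + \frac{1510}{3}} = \sqrt{\left(-3025 + 678\right) + \frac{1510}{3}} = \sqrt{-2347 + \frac{1510}{3}} = \sqrt{- \frac{5531}{3}} = \frac{i \sqrt{16593}}{3}$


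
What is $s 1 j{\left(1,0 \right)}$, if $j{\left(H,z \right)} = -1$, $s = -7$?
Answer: $7$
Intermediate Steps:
$s 1 j{\left(1,0 \right)} = \left(-7\right) 1 \left(-1\right) = \left(-7\right) \left(-1\right) = 7$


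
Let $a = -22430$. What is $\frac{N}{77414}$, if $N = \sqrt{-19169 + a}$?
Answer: $\frac{i \sqrt{41599}}{77414} \approx 0.0026346 i$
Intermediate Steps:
$N = i \sqrt{41599}$ ($N = \sqrt{-19169 - 22430} = \sqrt{-41599} = i \sqrt{41599} \approx 203.96 i$)
$\frac{N}{77414} = \frac{i \sqrt{41599}}{77414}$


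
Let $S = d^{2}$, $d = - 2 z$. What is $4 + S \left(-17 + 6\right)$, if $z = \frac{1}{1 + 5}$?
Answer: $\frac{25}{9} \approx 2.7778$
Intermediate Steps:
$z = \frac{1}{6} \approx 0.16667$
$d = - \frac{1}{3}$ ($d = \left(-2\right) \frac{1}{6} = - \frac{1}{3} \approx -0.33333$)
$S = \frac{1}{9}$ ($S = \left(- \frac{1}{3}\right)^{2} = \frac{1}{9} \approx 0.11111$)
$4 + S \left(-17 + 6\right) = 4 + \frac{-17 + 6}{9} = 4 + \frac{1}{9} \left(-11\right) = 4 - \frac{11}{9} = \frac{25}{9}$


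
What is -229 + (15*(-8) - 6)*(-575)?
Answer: 72221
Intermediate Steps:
-229 + (15*(-8) - 6)*(-575) = -229 + (-120 - 6)*(-575) = -229 - 126*(-575) = -229 + 72450 = 72221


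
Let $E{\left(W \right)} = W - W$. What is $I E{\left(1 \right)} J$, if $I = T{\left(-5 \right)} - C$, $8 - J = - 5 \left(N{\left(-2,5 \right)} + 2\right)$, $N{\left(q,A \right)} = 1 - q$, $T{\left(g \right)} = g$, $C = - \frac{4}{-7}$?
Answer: $0$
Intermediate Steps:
$C = \frac{4}{7}$ ($C = \left(-4\right) \left(- \frac{1}{7}\right) = \frac{4}{7} \approx 0.57143$)
$E{\left(W \right)} = 0$
$J = 33$ ($J = 8 - - 5 \left(\left(1 - -2\right) + 2\right) = 8 - - 5 \left(\left(1 + 2\right) + 2\right) = 8 - - 5 \left(3 + 2\right) = 8 - \left(-5\right) 5 = 8 - -25 = 8 + 25 = 33$)
$I = - \frac{39}{7}$ ($I = -5 - \frac{4}{7} = - \frac{39}{7} \approx -5.5714$)
$I E{\left(1 \right)} J = \left(- \frac{39}{7}\right) 0 \cdot 33 = 0 \cdot 33 = 0$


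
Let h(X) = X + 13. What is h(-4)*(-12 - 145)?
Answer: -1413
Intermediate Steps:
h(X) = 13 + X
h(-4)*(-12 - 145) = (13 - 4)*(-12 - 145) = 9*(-157) = -1413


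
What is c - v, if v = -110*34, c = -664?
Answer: 3076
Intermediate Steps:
v = -3740
c - v = -664 - 1*(-3740) = -664 + 3740 = 3076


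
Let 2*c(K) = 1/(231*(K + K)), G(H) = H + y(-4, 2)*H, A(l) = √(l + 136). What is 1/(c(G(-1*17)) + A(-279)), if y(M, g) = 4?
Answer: -78540/882100018801 - 6168531600*I*√143/882100018801 ≈ -8.9037e-8 - 0.083624*I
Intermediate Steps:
A(l) = √(136 + l)
G(H) = 5*H (G(H) = H + 4*H = 5*H)
c(K) = 1/(924*K) (c(K) = 1/(2*((231*(K + K)))) = 1/(2*((231*(2*K)))) = 1/(2*((462*K))) = (1/(462*K))/2 = 1/(924*K))
1/(c(G(-1*17)) + A(-279)) = 1/(1/(924*((5*(-1*17)))) + √(136 - 279)) = 1/(1/(924*((5*(-17)))) + √(-143)) = 1/((1/924)/(-85) + I*√143) = 1/((1/924)*(-1/85) + I*√143) = 1/(-1/78540 + I*√143)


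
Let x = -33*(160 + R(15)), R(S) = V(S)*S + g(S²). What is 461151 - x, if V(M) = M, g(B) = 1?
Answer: 473889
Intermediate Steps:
R(S) = 1 + S² (R(S) = S*S + 1 = S² + 1 = 1 + S²)
x = -12738 (x = -33*(160 + (1 + 15²)) = -33*(160 + (1 + 225)) = -33*(160 + 226) = -33*386 = -12738)
461151 - x = 461151 - 1*(-12738) = 461151 + 12738 = 473889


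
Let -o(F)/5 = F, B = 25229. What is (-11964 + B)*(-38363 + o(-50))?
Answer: -505568945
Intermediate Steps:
o(F) = -5*F
(-11964 + B)*(-38363 + o(-50)) = (-11964 + 25229)*(-38363 - 5*(-50)) = 13265*(-38363 + 250) = 13265*(-38113) = -505568945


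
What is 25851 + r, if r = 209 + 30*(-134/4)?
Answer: 25055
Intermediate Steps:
r = -796 (r = 209 + 30*(-134*1/4) = 209 + 30*(-67/2) = 209 - 1005 = -796)
25851 + r = 25851 - 796 = 25055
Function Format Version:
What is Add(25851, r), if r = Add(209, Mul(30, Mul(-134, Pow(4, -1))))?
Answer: 25055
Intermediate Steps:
r = -796 (r = Add(209, Mul(30, Mul(-134, Rational(1, 4)))) = Add(209, Mul(30, Rational(-67, 2))) = Add(209, -1005) = -796)
Add(25851, r) = Add(25851, -796) = 25055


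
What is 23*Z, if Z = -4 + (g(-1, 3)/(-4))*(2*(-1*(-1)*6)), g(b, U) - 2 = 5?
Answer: -575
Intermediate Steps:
g(b, U) = 7 (g(b, U) = 2 + 5 = 7)
Z = -25 (Z = -4 + (7/(-4))*(2*(-1*(-1)*6)) = -4 + (7*(-¼))*(2*(1*6)) = -4 - 7*6/2 = -4 - 7/4*12 = -4 - 21 = -25)
23*Z = 23*(-25) = -575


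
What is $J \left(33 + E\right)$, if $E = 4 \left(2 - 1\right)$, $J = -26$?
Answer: $-962$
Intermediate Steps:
$E = 4$ ($E = 4 \cdot 1 = 4$)
$J \left(33 + E\right) = - 26 \left(33 + 4\right) = \left(-26\right) 37 = -962$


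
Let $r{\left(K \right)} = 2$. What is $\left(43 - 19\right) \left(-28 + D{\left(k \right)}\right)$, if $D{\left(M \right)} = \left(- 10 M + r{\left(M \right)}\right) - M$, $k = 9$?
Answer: $-3000$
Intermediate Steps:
$D{\left(M \right)} = 2 - 11 M$ ($D{\left(M \right)} = \left(- 10 M + 2\right) - M = \left(2 - 10 M\right) - M = 2 - 11 M$)
$\left(43 - 19\right) \left(-28 + D{\left(k \right)}\right) = \left(43 - 19\right) \left(-28 + \left(2 - 99\right)\right) = 24 \left(-28 - 97\right) = 24 \left(-125\right) = -3000$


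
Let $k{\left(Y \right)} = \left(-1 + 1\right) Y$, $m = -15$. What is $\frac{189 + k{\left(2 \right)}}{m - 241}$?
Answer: $- \frac{189}{256} \approx -0.73828$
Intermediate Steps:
$k{\left(Y \right)} = 0$ ($k{\left(Y \right)} = 0 Y = 0$)
$\frac{189 + k{\left(2 \right)}}{m - 241} = \frac{189 + 0}{-15 - 241} = \frac{189}{-256} = 189 \left(- \frac{1}{256}\right) = - \frac{189}{256}$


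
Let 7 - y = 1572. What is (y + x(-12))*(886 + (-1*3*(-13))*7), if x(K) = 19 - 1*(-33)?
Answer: -1753567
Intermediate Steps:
y = -1565 (y = 7 - 1*1572 = 7 - 1572 = -1565)
x(K) = 52 (x(K) = 19 + 33 = 52)
(y + x(-12))*(886 + (-1*3*(-13))*7) = (-1565 + 52)*(886 + (-1*3*(-13))*7) = -1513*(886 - 3*(-13)*7) = -1513*(886 + 39*7) = -1513*(886 + 273) = -1513*1159 = -1753567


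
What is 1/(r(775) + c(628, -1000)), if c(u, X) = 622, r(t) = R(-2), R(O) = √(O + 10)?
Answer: 311/193438 - √2/193438 ≈ 0.0016004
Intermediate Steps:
R(O) = √(10 + O)
r(t) = 2*√2 (r(t) = √(10 - 2) = √8 = 2*√2)
1/(r(775) + c(628, -1000)) = 1/(2*√2 + 622) = 1/(622 + 2*√2)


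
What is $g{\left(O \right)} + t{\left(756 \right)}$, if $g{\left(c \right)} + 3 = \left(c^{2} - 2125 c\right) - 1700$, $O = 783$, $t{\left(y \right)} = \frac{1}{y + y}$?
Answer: $- \frac{1591363367}{1512} \approx -1.0525 \cdot 10^{6}$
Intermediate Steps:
$t{\left(y \right)} = \frac{1}{2 y}$
$g{\left(c \right)} = -1703 + c^{2} - 2125 c$ ($g{\left(c \right)} = -3 - \left(1700 - c^{2} + 2125 c\right) = -1703 + c^{2} - 2125 c$)
$g{\left(O \right)} + t{\left(756 \right)} = \left(-1703 + 783^{2} - 1663875\right) + \frac{1}{2 \cdot 756} = \left(-1703 + 613089 - 1663875\right) + \frac{1}{2} \cdot \frac{1}{756} = -1052489 + \frac{1}{1512} = - \frac{1591363367}{1512}$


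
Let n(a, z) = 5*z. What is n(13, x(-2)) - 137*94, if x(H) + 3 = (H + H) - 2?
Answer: -12923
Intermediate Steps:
x(H) = -5 + 2*H (x(H) = -3 + ((H + H) - 2) = -3 + (2*H - 2) = -3 + (-2 + 2*H) = -5 + 2*H)
n(13, x(-2)) - 137*94 = 5*(-5 + 2*(-2)) - 137*94 = 5*(-5 - 4) - 12878 = 5*(-9) - 12878 = -45 - 12878 = -12923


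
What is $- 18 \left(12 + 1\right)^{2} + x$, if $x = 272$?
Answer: $-2770$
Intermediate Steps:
$- 18 \left(12 + 1\right)^{2} + x = - 18 \left(12 + 1\right)^{2} + 272 = - 18 \cdot 13^{2} + 272 = \left(-18\right) 169 + 272 = -3042 + 272 = -2770$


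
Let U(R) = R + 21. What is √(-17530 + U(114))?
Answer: 7*I*√355 ≈ 131.89*I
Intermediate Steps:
U(R) = 21 + R
√(-17530 + U(114)) = √(-17530 + (21 + 114)) = √(-17530 + 135) = √(-17395) = 7*I*√355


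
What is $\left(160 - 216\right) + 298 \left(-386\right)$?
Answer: $-115084$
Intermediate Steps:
$\left(160 - 216\right) + 298 \left(-386\right) = -56 - 115028 = -115084$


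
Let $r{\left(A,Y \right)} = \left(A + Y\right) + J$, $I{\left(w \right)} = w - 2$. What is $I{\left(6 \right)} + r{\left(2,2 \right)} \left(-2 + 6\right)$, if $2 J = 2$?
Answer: $24$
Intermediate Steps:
$J = 1$ ($J = \frac{1}{2} \cdot 2 = 1$)
$I{\left(w \right)} = -2 + w$ ($I{\left(w \right)} = w - 2 = -2 + w$)
$r{\left(A,Y \right)} = 1 + A + Y$ ($r{\left(A,Y \right)} = \left(A + Y\right) + 1 = 1 + A + Y$)
$I{\left(6 \right)} + r{\left(2,2 \right)} \left(-2 + 6\right) = \left(-2 + 6\right) + \left(1 + 2 + 2\right) \left(-2 + 6\right) = 4 + 5 \cdot 4 = 4 + 20 = 24$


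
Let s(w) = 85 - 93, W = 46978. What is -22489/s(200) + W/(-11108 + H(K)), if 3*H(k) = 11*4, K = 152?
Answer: 46706653/16640 ≈ 2806.9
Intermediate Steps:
s(w) = -8
H(k) = 44/3 (H(k) = (11*4)/3 = (⅓)*44 = 44/3)
-22489/s(200) + W/(-11108 + H(K)) = -22489/(-8) + 46978/(-11108 + 44/3) = -22489*(-⅛) + 46978/(-33280/3) = 22489/8 + 46978*(-3/33280) = 22489/8 - 70467/16640 = 46706653/16640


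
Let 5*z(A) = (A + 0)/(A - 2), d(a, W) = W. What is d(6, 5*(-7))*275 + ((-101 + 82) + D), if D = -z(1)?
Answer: -48219/5 ≈ -9643.8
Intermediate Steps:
z(A) = A/(5*(-2 + A)) (z(A) = ((A + 0)/(A - 2))/5 = (A/(-2 + A))/5 = A/(5*(-2 + A)))
D = ⅕ (D = -1/(5*(-2 + 1)) = -1/(5*(-1)) = -(-1)/5 = -1*(-⅕) = ⅕ ≈ 0.20000)
d(6, 5*(-7))*275 + ((-101 + 82) + D) = (5*(-7))*275 + ((-101 + 82) + ⅕) = -35*275 + (-19 + ⅕) = -9625 - 94/5 = -48219/5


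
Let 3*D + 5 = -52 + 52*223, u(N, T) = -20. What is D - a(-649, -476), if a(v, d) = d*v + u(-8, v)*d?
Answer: -943793/3 ≈ -3.1460e+5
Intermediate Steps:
a(v, d) = -20*d + d*v (a(v, d) = d*v - 20*d = -20*d + d*v)
D = 11539/3 (D = -5/3 + (-52 + 52*223)/3 = -5/3 + (-52 + 11596)/3 = -5/3 + (1/3)*11544 = -5/3 + 3848 = 11539/3 ≈ 3846.3)
D - a(-649, -476) = 11539/3 - (-476)*(-20 - 649) = 11539/3 - (-476)*(-669) = 11539/3 - 1*318444 = 11539/3 - 318444 = -943793/3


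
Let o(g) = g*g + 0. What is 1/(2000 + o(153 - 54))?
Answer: 1/11801 ≈ 8.4739e-5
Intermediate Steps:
o(g) = g² (o(g) = g² + 0 = g²)
1/(2000 + o(153 - 54)) = 1/(2000 + (153 - 54)²) = 1/(2000 + 99²) = 1/(2000 + 9801) = 1/11801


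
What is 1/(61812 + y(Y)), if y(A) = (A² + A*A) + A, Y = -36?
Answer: 1/64368 ≈ 1.5536e-5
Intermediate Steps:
y(A) = A + 2*A² (y(A) = (A² + A²) + A = 2*A² + A = A + 2*A²)
1/(61812 + y(Y)) = 1/(61812 - 36*(1 + 2*(-36))) = 1/(61812 - 36*(1 - 72)) = 1/(61812 - 36*(-71)) = 1/(61812 + 2556) = 1/64368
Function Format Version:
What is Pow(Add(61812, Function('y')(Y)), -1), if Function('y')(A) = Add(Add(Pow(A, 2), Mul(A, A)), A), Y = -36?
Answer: Rational(1, 64368) ≈ 1.5536e-5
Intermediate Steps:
Function('y')(A) = Add(A, Mul(2, Pow(A, 2))) (Function('y')(A) = Add(Add(Pow(A, 2), Pow(A, 2)), A) = Add(Mul(2, Pow(A, 2)), A) = Add(A, Mul(2, Pow(A, 2))))
Pow(Add(61812, Function('y')(Y)), -1) = Pow(Add(61812, Mul(-36, Add(1, Mul(2, -36)))), -1) = Pow(Add(61812, Mul(-36, Add(1, -72))), -1) = Pow(Add(61812, Mul(-36, -71)), -1) = Pow(Add(61812, 2556), -1) = Pow(64368, -1) = Rational(1, 64368)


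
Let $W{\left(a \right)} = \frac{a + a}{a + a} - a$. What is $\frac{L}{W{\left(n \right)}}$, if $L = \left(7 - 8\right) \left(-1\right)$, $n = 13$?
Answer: $- \frac{1}{12} \approx -0.083333$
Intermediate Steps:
$W{\left(a \right)} = 1 - a$ ($W{\left(a \right)} = \frac{2 a}{2 a} - a = 2 a \frac{1}{2 a} - a = 1 - a$)
$L = 1$ ($L = \left(-1\right) \left(-1\right) = 1$)
$\frac{L}{W{\left(n \right)}} = 1 \frac{1}{1 - 13} = 1 \frac{1}{-12} = 1 \left(- \frac{1}{12}\right) = - \frac{1}{12}$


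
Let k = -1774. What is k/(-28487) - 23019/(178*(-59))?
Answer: 674372801/299170474 ≈ 2.2541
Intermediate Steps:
k/(-28487) - 23019/(178*(-59)) = -1774/(-28487) - 23019/(178*(-59)) = -1774*(-1/28487) - 23019/(-10502) = 1774/28487 - 23019*(-1/10502) = 1774/28487 + 23019/10502 = 674372801/299170474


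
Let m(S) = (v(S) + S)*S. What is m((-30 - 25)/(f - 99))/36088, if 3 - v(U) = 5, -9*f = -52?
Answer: -45045/1954084696 ≈ -2.3052e-5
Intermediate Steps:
f = 52/9 (f = -1/9*(-52) = 52/9 ≈ 5.7778)
v(U) = -2 (v(U) = 3 - 1*5 = 3 - 5 = -2)
m(S) = S*(-2 + S) (m(S) = (-2 + S)*S = S*(-2 + S))
m((-30 - 25)/(f - 99))/36088 = (((-30 - 25)/(52/9 - 99))*(-2 + (-30 - 25)/(52/9 - 99)))/36088 = ((-55/(-839/9))*(-2 - 55/(-839/9)))*(1/36088) = ((-55*(-9/839))*(-2 - 55*(-9/839)))*(1/36088) = (495*(-2 + 495/839)/839)*(1/36088) = ((495/839)*(-1183/839))*(1/36088) = -585585/703921*1/36088 = -45045/1954084696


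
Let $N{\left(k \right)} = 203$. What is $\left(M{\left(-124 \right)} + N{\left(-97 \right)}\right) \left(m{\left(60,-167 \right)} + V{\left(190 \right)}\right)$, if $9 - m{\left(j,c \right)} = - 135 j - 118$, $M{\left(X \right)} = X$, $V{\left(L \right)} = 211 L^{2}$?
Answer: $602400833$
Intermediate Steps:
$m{\left(j,c \right)} = 127 + 135 j$ ($m{\left(j,c \right)} = 9 - \left(- 135 j - 118\right) = 9 - \left(-118 - 135 j\right) = 9 + \left(118 + 135 j\right) = 127 + 135 j$)
$\left(M{\left(-124 \right)} + N{\left(-97 \right)}\right) \left(m{\left(60,-167 \right)} + V{\left(190 \right)}\right) = \left(-124 + 203\right) \left(\left(127 + 135 \cdot 60\right) + 211 \cdot 190^{2}\right) = 79 \left(\left(127 + 8100\right) + 211 \cdot 36100\right) = 79 \left(8227 + 7617100\right) = 79 \cdot 7625327 = 602400833$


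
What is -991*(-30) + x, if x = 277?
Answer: 30007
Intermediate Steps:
-991*(-30) + x = -991*(-30) + 277 = 29730 + 277 = 30007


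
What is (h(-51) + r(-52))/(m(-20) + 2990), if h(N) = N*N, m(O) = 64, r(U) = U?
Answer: 2549/3054 ≈ 0.83464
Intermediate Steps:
h(N) = N**2
(h(-51) + r(-52))/(m(-20) + 2990) = ((-51)**2 - 52)/(64 + 2990) = (2601 - 52)/3054 = 2549*(1/3054) = 2549/3054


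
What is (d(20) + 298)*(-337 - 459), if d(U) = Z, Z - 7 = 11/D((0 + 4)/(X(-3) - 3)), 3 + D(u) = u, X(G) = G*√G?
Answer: 3184*(-678*√3 + 983*I)/(-13*I + 9*√3) ≈ -2.4023e+5 + 441.72*I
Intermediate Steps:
X(G) = G^(3/2)
D(u) = -3 + u
Z = 7 + 11/(-3 + 4/(-3 - 3*I*√3)) (Z = 7 + 11/(-3 + (0 + 4)/((-3)^(3/2) - 3)) = 7 + 11/(-3 + 4/(-3*I*√3 - 3)) = 7 + 11/(-3 + 4/(-3 - 3*I*√3)) ≈ 3.7961 - 0.55493*I)
d(U) = 391/103 - 33*I*√3/103
(d(20) + 298)*(-337 - 459) = ((391/103 - 33*I*√3/103) + 298)*(-337 - 459) = (31085/103 - 33*I*√3/103)*(-796) = -24743660/103 + 26268*I*√3/103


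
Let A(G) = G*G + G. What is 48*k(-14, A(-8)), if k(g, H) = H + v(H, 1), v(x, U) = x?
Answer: 5376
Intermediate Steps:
A(G) = G + G² (A(G) = G² + G = G + G²)
k(g, H) = 2*H (k(g, H) = H + H = 2*H)
48*k(-14, A(-8)) = 48*(2*(-8*(1 - 8))) = 48*(2*(-8*(-7))) = 48*(2*56) = 48*112 = 5376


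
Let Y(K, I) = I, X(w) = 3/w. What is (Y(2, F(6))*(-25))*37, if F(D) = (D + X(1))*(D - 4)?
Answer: -16650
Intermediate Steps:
F(D) = (-4 + D)*(3 + D) (F(D) = (D + 3/1)*(D - 4) = (D + 3*1)*(-4 + D) = (D + 3)*(-4 + D) = (3 + D)*(-4 + D) = (-4 + D)*(3 + D))
(Y(2, F(6))*(-25))*37 = ((-12 + 6**2 - 1*6)*(-25))*37 = ((-12 + 36 - 6)*(-25))*37 = (18*(-25))*37 = -450*37 = -16650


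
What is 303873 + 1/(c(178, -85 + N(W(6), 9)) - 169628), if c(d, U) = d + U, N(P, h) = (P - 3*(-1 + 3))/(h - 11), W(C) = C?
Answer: 51517109054/169535 ≈ 3.0387e+5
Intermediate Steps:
N(P, h) = (-6 + P)/(-11 + h) (N(P, h) = (P - 3*2)/(-11 + h) = (P - 6)/(-11 + h) = (-6 + P)/(-11 + h))
c(d, U) = U + d
303873 + 1/(c(178, -85 + N(W(6), 9)) - 169628) = 303873 + 1/(((-85 + (-6 + 6)/(-11 + 9)) + 178) - 169628) = 303873 + 1/(((-85 + 0/(-2)) + 178) - 169628) = 303873 + 1/(((-85 - ½*0) + 178) - 169628) = 303873 + 1/(((-85 + 0) + 178) - 169628) = 303873 + 1/((-85 + 178) - 169628) = 303873 + 1/(93 - 169628) = 303873 + 1/(-169535) = 303873 - 1/169535 = 51517109054/169535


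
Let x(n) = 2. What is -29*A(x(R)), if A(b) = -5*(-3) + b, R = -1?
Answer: -493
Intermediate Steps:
A(b) = 15 + b
-29*A(x(R)) = -29*(15 + 2) = -29*17 = -493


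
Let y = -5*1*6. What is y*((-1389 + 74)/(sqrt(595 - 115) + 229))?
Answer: 9034050/51961 - 157800*sqrt(30)/51961 ≈ 157.23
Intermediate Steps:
y = -30 (y = -5*6 = -30)
y*((-1389 + 74)/(sqrt(595 - 115) + 229)) = -30*(-1389 + 74)/(sqrt(595 - 115) + 229) = -(-39450)/(sqrt(480) + 229) = -(-39450)/(4*sqrt(30) + 229) = -(-39450)/(229 + 4*sqrt(30)) = 39450/(229 + 4*sqrt(30))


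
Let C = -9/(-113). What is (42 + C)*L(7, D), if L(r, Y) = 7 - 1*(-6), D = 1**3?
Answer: 61815/113 ≈ 547.04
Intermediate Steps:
D = 1
L(r, Y) = 13 (L(r, Y) = 7 + 6 = 13)
C = 9/113 (C = -9*(-1/113) = 9/113 ≈ 0.079646)
(42 + C)*L(7, D) = (42 + 9/113)*13 = (4755/113)*13 = 61815/113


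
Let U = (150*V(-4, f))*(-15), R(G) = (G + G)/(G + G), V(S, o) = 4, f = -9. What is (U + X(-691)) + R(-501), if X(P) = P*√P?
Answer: -8999 - 691*I*√691 ≈ -8999.0 - 18164.0*I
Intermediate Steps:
X(P) = P^(3/2)
R(G) = 1 (R(G) = (2*G)/((2*G)) = (2*G)*(1/(2*G)) = 1)
U = -9000 (U = (150*4)*(-15) = 600*(-15) = -9000)
(U + X(-691)) + R(-501) = (-9000 + (-691)^(3/2)) + 1 = (-9000 - 691*I*√691) + 1 = -8999 - 691*I*√691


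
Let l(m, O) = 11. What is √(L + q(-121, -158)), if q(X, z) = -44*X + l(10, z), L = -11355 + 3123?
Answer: I*√2897 ≈ 53.824*I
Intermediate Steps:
L = -8232
q(X, z) = 11 - 44*X (q(X, z) = -44*X + 11 = 11 - 44*X)
√(L + q(-121, -158)) = √(-8232 + (11 - 44*(-121))) = √(-8232 + (11 + 5324)) = √(-8232 + 5335) = √(-2897) = I*√2897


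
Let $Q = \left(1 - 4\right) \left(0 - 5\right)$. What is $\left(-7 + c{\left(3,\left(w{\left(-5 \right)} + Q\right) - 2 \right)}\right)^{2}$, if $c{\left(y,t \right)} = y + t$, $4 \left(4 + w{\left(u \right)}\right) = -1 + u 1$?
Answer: $\frac{49}{4} \approx 12.25$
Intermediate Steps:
$w{\left(u \right)} = - \frac{17}{4} + \frac{u}{4}$ ($w{\left(u \right)} = -4 + \frac{-1 + u 1}{4} = -4 + \frac{-1 + u}{4} = -4 + \left(- \frac{1}{4} + \frac{u}{4}\right) = - \frac{17}{4} + \frac{u}{4}$)
$Q = 15$ ($Q = \left(-3\right) \left(-5\right) = 15$)
$c{\left(y,t \right)} = t + y$
$\left(-7 + c{\left(3,\left(w{\left(-5 \right)} + Q\right) - 2 \right)}\right)^{2} = \left(-7 + \left(\left(\left(\left(- \frac{17}{4} + \frac{1}{4} \left(-5\right)\right) + 15\right) - 2\right) + 3\right)\right)^{2} = \left(-7 + \left(\left(\left(\left(- \frac{17}{4} - \frac{5}{4}\right) + 15\right) - 2\right) + 3\right)\right)^{2} = \left(-7 + \left(\left(\left(- \frac{11}{2} + 15\right) - 2\right) + 3\right)\right)^{2} = \left(-7 + \left(\left(\frac{19}{2} - 2\right) + 3\right)\right)^{2} = \left(-7 + \left(\frac{15}{2} + 3\right)\right)^{2} = \left(-7 + \frac{21}{2}\right)^{2} = \left(\frac{7}{2}\right)^{2} = \frac{49}{4}$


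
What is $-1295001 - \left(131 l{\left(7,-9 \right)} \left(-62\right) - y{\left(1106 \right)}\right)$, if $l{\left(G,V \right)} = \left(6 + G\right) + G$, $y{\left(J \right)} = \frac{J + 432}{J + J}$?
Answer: $- \frac{1252611697}{1106} \approx -1.1326 \cdot 10^{6}$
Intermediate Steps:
$y{\left(J \right)} = \frac{432 + J}{2 J}$
$l{\left(G,V \right)} = 6 + 2 G$
$-1295001 - \left(131 l{\left(7,-9 \right)} \left(-62\right) - y{\left(1106 \right)}\right) = -1295001 - \left(131 \left(6 + 2 \cdot 7\right) \left(-62\right) - \frac{432 + 1106}{2 \cdot 1106}\right) = -1295001 - \left(131 \left(6 + 14\right) \left(-62\right) - \frac{1}{2} \cdot \frac{1}{1106} \cdot 1538\right) = -1295001 - \left(131 \cdot 20 \left(-62\right) - \frac{769}{1106}\right) = -1295001 - \left(2620 \left(-62\right) - \frac{769}{1106}\right) = -1295001 - \left(-162440 - \frac{769}{1106}\right) = -1295001 - - \frac{179659409}{1106} = -1295001 + \frac{179659409}{1106} = - \frac{1252611697}{1106}$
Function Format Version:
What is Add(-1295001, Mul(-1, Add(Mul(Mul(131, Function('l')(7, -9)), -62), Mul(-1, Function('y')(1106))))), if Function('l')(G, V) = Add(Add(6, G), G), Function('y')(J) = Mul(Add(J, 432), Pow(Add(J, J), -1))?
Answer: Rational(-1252611697, 1106) ≈ -1.1326e+6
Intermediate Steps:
Function('y')(J) = Mul(Rational(1, 2), Pow(J, -1), Add(432, J)) (Function('y')(J) = Mul(Add(432, J), Pow(Mul(2, J), -1)) = Mul(Add(432, J), Mul(Rational(1, 2), Pow(J, -1))) = Mul(Rational(1, 2), Pow(J, -1), Add(432, J)))
Function('l')(G, V) = Add(6, Mul(2, G))
Add(-1295001, Mul(-1, Add(Mul(Mul(131, Function('l')(7, -9)), -62), Mul(-1, Function('y')(1106))))) = Add(-1295001, Mul(-1, Add(Mul(Mul(131, Add(6, Mul(2, 7))), -62), Mul(-1, Mul(Rational(1, 2), Pow(1106, -1), Add(432, 1106)))))) = Add(-1295001, Mul(-1, Add(Mul(Mul(131, Add(6, 14)), -62), Mul(-1, Mul(Rational(1, 2), Rational(1, 1106), 1538))))) = Add(-1295001, Mul(-1, Add(Mul(Mul(131, 20), -62), Mul(-1, Rational(769, 1106))))) = Add(-1295001, Mul(-1, Add(Mul(2620, -62), Rational(-769, 1106)))) = Add(-1295001, Mul(-1, Add(-162440, Rational(-769, 1106)))) = Add(-1295001, Mul(-1, Rational(-179659409, 1106))) = Add(-1295001, Rational(179659409, 1106)) = Rational(-1252611697, 1106)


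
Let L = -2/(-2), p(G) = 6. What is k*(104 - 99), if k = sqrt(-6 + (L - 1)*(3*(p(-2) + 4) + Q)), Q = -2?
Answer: 5*I*sqrt(6) ≈ 12.247*I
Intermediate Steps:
L = 1 (L = -2*(-1/2) = 1)
k = I*sqrt(6) (k = sqrt(-6 + (1 - 1)*(3*(6 + 4) - 2)) = sqrt(-6 + 0*(3*10 - 2)) = sqrt(-6 + 0*(30 - 2)) = sqrt(-6 + 0*28) = sqrt(-6 + 0) = sqrt(-6) = I*sqrt(6) ≈ 2.4495*I)
k*(104 - 99) = (I*sqrt(6))*(104 - 99) = (I*sqrt(6))*5 = 5*I*sqrt(6)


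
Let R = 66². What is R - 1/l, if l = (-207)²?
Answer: 186650243/42849 ≈ 4356.0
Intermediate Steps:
R = 4356
l = 42849
R - 1/l = 4356 - 1/42849 = 186650243/42849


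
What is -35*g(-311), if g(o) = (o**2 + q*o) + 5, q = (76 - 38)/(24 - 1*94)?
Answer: -3391319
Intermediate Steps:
q = -19/35 (q = 38/(24 - 94) = 38/(-70) = 38*(-1/70) = -19/35 ≈ -0.54286)
g(o) = 5 + o**2 - 19*o/35 (g(o) = (o**2 - 19*o/35) + 5 = 5 + o**2 - 19*o/35)
-35*g(-311) = -35*(5 + (-311)**2 - 19/35*(-311)) = -35*(5 + 96721 + 5909/35) = -35*3391319/35 = -3391319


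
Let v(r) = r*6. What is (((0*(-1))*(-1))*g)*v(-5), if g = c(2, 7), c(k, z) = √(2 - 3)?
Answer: 0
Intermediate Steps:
c(k, z) = I (c(k, z) = √(-1) = I)
g = I ≈ 1.0*I
v(r) = 6*r
(((0*(-1))*(-1))*g)*v(-5) = (((0*(-1))*(-1))*I)*(6*(-5)) = ((0*(-1))*I)*(-30) = (0*I)*(-30) = 0*(-30) = 0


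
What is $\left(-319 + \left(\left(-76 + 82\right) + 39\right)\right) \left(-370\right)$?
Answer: $101380$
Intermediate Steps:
$\left(-319 + \left(\left(-76 + 82\right) + 39\right)\right) \left(-370\right) = \left(-319 + \left(6 + 39\right)\right) \left(-370\right) = \left(-319 + 45\right) \left(-370\right) = \left(-274\right) \left(-370\right) = 101380$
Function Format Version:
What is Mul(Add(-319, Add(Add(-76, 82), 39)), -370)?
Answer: 101380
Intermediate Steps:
Mul(Add(-319, Add(Add(-76, 82), 39)), -370) = Mul(Add(-319, Add(6, 39)), -370) = Mul(Add(-319, 45), -370) = Mul(-274, -370) = 101380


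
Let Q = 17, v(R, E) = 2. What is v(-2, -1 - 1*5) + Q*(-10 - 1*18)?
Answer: -474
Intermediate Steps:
v(-2, -1 - 1*5) + Q*(-10 - 1*18) = 2 + 17*(-10 - 1*18) = 2 + 17*(-10 - 18) = 2 + 17*(-28) = 2 - 476 = -474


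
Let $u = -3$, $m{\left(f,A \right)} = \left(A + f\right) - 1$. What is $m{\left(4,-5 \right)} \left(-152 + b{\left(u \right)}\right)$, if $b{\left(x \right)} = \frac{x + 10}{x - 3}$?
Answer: $\frac{919}{3} \approx 306.33$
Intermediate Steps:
$m{\left(f,A \right)} = -1 + A + f$
$b{\left(x \right)} = \frac{10 + x}{-3 + x}$
$m{\left(4,-5 \right)} \left(-152 + b{\left(u \right)}\right) = \left(-1 - 5 + 4\right) \left(-152 + \frac{10 - 3}{-3 - 3}\right) = - 2 \left(-152 + \frac{1}{-6} \cdot 7\right) = - 2 \left(-152 - \frac{7}{6}\right) = \left(-2\right) \left(- \frac{919}{6}\right) = \frac{919}{3}$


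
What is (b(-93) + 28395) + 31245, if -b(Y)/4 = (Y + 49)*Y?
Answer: 43272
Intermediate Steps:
b(Y) = -4*Y*(49 + Y) (b(Y) = -4*(Y + 49)*Y = -4*(49 + Y)*Y = -4*Y*(49 + Y))
(b(-93) + 28395) + 31245 = (-4*(-93)*(49 - 93) + 28395) + 31245 = (-4*(-93)*(-44) + 28395) + 31245 = (-16368 + 28395) + 31245 = 12027 + 31245 = 43272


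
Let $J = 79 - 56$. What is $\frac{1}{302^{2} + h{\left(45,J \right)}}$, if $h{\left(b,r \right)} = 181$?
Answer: $\frac{1}{91385} \approx 1.0943 \cdot 10^{-5}$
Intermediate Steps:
$J = 23$ ($J = 79 - 56 = 23$)
$\frac{1}{302^{2} + h{\left(45,J \right)}} = \frac{1}{302^{2} + 181} = \frac{1}{91204 + 181} = \frac{1}{91385}$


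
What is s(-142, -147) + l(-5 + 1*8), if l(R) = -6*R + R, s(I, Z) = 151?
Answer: 136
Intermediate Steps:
l(R) = -5*R
s(-142, -147) + l(-5 + 1*8) = 151 - 5*(-5 + 1*8) = 151 - 5*(-5 + 8) = 151 - 5*3 = 151 - 15 = 136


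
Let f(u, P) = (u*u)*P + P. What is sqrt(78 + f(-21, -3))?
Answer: 4*I*sqrt(78) ≈ 35.327*I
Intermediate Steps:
f(u, P) = P + P*u**2 (f(u, P) = u**2*P + P = P*u**2 + P = P + P*u**2)
sqrt(78 + f(-21, -3)) = sqrt(78 - 3*(1 + (-21)**2)) = sqrt(78 - 3*(1 + 441)) = sqrt(78 - 3*442) = sqrt(78 - 1326) = sqrt(-1248) = 4*I*sqrt(78)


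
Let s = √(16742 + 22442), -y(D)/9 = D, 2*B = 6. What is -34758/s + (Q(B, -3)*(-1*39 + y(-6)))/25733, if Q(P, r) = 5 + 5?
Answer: 150/25733 - 17379*√2449/4898 ≈ -175.58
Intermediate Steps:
B = 3 (B = (½)*6 = 3)
Q(P, r) = 10
y(D) = -9*D
s = 4*√2449 (s = √39184 = 4*√2449 ≈ 197.95)
-34758/s + (Q(B, -3)*(-1*39 + y(-6)))/25733 = -34758*√2449/9796 + (10*(-1*39 - 9*(-6)))/25733 = -17379*√2449/4898 + (10*(-39 + 54))*(1/25733) = -17379*√2449/4898 + (10*15)*(1/25733) = -17379*√2449/4898 + 150*(1/25733) = -17379*√2449/4898 + 150/25733 = 150/25733 - 17379*√2449/4898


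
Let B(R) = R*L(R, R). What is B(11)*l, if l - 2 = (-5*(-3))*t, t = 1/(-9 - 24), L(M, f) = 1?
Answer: 17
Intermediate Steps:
t = -1/33 (t = 1/(-33) = -1/33 ≈ -0.030303)
B(R) = R (B(R) = R*1 = R)
l = 17/11 (l = 2 - 5*(-3)*(-1/33) = 2 + 15*(-1/33) = 2 - 5/11 = 17/11 ≈ 1.5455)
B(11)*l = 11*(17/11) = 17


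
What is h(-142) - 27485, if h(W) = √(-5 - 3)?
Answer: -27485 + 2*I*√2 ≈ -27485.0 + 2.8284*I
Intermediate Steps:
h(W) = 2*I*√2 (h(W) = √(-8) = 2*I*√2)
h(-142) - 27485 = 2*I*√2 - 27485 = -27485 + 2*I*√2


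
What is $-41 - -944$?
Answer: $903$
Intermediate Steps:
$-41 - -944 = -41 + 944 = 903$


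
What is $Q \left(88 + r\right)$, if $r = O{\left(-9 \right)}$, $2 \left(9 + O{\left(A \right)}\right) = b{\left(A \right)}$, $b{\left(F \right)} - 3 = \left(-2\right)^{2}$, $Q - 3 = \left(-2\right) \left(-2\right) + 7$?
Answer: $1155$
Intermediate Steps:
$Q = 14$ ($Q = 3 + \left(\left(-2\right) \left(-2\right) + 7\right) = 3 + \left(4 + 7\right) = 3 + 11 = 14$)
$b{\left(F \right)} = 7$ ($b{\left(F \right)} = 3 + \left(-2\right)^{2} = 3 + 4 = 7$)
$O{\left(A \right)} = - \frac{11}{2}$ ($O{\left(A \right)} = -9 + \frac{1}{2} \cdot 7 = -9 + \frac{7}{2} = - \frac{11}{2}$)
$r = - \frac{11}{2} \approx -5.5$
$Q \left(88 + r\right) = 14 \left(88 - \frac{11}{2}\right) = 14 \cdot \frac{165}{2} = 1155$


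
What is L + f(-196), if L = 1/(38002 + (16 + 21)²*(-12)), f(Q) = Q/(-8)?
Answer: 264282/10787 ≈ 24.500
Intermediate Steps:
f(Q) = -Q/8 (f(Q) = Q*(-⅛) = -Q/8)
L = 1/21574 (L = 1/(38002 + 37²*(-12)) = 1/(38002 + 1369*(-12)) = 1/(38002 - 16428) = 1/21574 ≈ 4.6352e-5)
L + f(-196) = 1/21574 - ⅛*(-196) = 1/21574 + 49/2 = 264282/10787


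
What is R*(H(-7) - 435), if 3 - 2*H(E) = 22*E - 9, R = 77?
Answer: -27104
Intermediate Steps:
H(E) = 6 - 11*E (H(E) = 3/2 - (22*E - 9)/2 = 3/2 - (-9 + 22*E)/2 = 3/2 + (9/2 - 11*E) = 6 - 11*E)
R*(H(-7) - 435) = 77*((6 - 11*(-7)) - 435) = 77*((6 + 77) - 435) = 77*(83 - 435) = 77*(-352) = -27104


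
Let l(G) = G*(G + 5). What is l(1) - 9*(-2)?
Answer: 24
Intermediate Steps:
l(G) = G*(5 + G)
l(1) - 9*(-2) = 1*(5 + 1) - 9*(-2) = 1*6 + 18 = 6 + 18 = 24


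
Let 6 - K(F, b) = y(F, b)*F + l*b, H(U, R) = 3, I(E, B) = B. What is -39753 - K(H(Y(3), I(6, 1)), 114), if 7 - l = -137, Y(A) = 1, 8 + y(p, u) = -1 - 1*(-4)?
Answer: -23358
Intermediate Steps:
y(p, u) = -5 (y(p, u) = -8 + (-1 - 1*(-4)) = -8 + (-1 + 4) = -8 + 3 = -5)
l = 144 (l = 7 - 1*(-137) = 7 + 137 = 144)
K(F, b) = 6 - 144*b + 5*F (K(F, b) = 6 - (-5*F + 144*b) = 6 + (-144*b + 5*F) = 6 - 144*b + 5*F)
-39753 - K(H(Y(3), I(6, 1)), 114) = -39753 - (6 - 144*114 + 5*3) = -39753 - (6 - 16416 + 15) = -39753 - 1*(-16395) = -39753 + 16395 = -23358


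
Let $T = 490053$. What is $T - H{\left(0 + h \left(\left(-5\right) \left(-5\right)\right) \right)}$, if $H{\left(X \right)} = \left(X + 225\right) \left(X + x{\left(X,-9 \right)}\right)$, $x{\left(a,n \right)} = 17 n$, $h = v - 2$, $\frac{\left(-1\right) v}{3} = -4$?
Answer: $443978$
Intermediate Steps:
$v = 12$ ($v = \left(-3\right) \left(-4\right) = 12$)
$h = 10$ ($h = 12 - 2 = 10$)
$H{\left(X \right)} = \left(-153 + X\right) \left(225 + X\right)$ ($H{\left(X \right)} = \left(X + 225\right) \left(X + 17 \left(-9\right)\right) = \left(225 + X\right) \left(X - 153\right) = \left(225 + X\right) \left(-153 + X\right) = \left(-153 + X\right) \left(225 + X\right)$)
$T - H{\left(0 + h \left(\left(-5\right) \left(-5\right)\right) \right)} = 490053 - \left(-34425 + \left(0 + 10 \left(\left(-5\right) \left(-5\right)\right)\right)^{2} + 72 \left(0 + 10 \left(\left(-5\right) \left(-5\right)\right)\right)\right) = 490053 - \left(-34425 + \left(0 + 10 \cdot 25\right)^{2} + 72 \left(0 + 10 \cdot 25\right)\right) = 490053 - \left(-34425 + \left(0 + 250\right)^{2} + 72 \left(0 + 250\right)\right) = 490053 - \left(-34425 + 250^{2} + 72 \cdot 250\right) = 490053 - \left(-34425 + 62500 + 18000\right) = 490053 - 46075 = 443978$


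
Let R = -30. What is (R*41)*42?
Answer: -51660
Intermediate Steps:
(R*41)*42 = -30*41*42 = -1230*42 = -51660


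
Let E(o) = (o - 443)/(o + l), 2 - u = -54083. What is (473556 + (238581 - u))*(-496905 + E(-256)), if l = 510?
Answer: -41527874779794/127 ≈ -3.2699e+11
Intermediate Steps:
u = 54085 (u = 2 - 1*(-54083) = 2 + 54083 = 54085)
E(o) = (-443 + o)/(510 + o) (E(o) = (o - 443)/(o + 510) = (-443 + o)/(510 + o))
(473556 + (238581 - u))*(-496905 + E(-256)) = (473556 + (238581 - 1*54085))*(-496905 + (-443 - 256)/(510 - 256)) = (473556 + (238581 - 54085))*(-496905 - 699/254) = (473556 + 184496)*(-496905 + (1/254)*(-699)) = 658052*(-496905 - 699/254) = 658052*(-126214569/254) = -41527874779794/127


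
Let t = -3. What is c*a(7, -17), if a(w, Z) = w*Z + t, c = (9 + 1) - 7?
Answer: -366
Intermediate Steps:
c = 3 (c = 10 - 7 = 3)
a(w, Z) = -3 + Z*w (a(w, Z) = w*Z - 3 = Z*w - 3 = -3 + Z*w)
c*a(7, -17) = 3*(-3 - 17*7) = 3*(-3 - 119) = 3*(-122) = -366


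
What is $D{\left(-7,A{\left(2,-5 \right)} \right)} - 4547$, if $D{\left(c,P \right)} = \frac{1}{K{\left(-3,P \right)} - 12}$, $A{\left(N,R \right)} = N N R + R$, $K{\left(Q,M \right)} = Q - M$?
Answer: $- \frac{45469}{10} \approx -4546.9$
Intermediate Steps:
$A{\left(N,R \right)} = R + R N^{2}$ ($A{\left(N,R \right)} = N^{2} R + R = R N^{2} + R = R + R N^{2}$)
$D{\left(c,P \right)} = \frac{1}{-15 - P}$ ($D{\left(c,P \right)} = \frac{1}{\left(-3 - P\right) - 12} = \frac{1}{-15 - P}$)
$D{\left(-7,A{\left(2,-5 \right)} \right)} - 4547 = - \frac{1}{15 - 5 \left(1 + 2^{2}\right)} - 4547 = - \frac{1}{15 - 5 \left(1 + 4\right)} - 4547 = - \frac{1}{15 - 25} - 4547 = - \frac{1}{-10} - 4547 = \left(-1\right) \left(- \frac{1}{10}\right) - 4547 = \frac{1}{10} - 4547 = - \frac{45469}{10}$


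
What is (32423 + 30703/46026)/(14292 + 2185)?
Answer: 1492331701/758370402 ≈ 1.9678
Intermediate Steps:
(32423 + 30703/46026)/(14292 + 2185) = (32423 + 30703*(1/46026))/16477 = (32423 + 30703/46026)*(1/16477) = (1492331701/46026)*(1/16477) = 1492331701/758370402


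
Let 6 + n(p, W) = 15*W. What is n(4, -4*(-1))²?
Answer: 2916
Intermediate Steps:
n(p, W) = -6 + 15*W
n(4, -4*(-1))² = (-6 + 15*(-4*(-1)))² = (-6 + 15*4)² = (-6 + 60)² = 54² = 2916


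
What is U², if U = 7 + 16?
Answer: 529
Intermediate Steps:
U = 23
U² = 23² = 529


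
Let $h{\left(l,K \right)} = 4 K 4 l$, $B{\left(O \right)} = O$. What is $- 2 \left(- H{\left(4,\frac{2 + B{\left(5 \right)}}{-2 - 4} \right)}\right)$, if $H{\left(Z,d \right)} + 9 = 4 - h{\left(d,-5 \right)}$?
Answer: $- \frac{590}{3} \approx -196.67$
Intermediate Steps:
$h{\left(l,K \right)} = 16 K l$ ($h{\left(l,K \right)} = 4 \cdot 4 K l = 16 K l$)
$H{\left(Z,d \right)} = -5 + 80 d$ ($H{\left(Z,d \right)} = -9 - \left(-4 + 16 \left(-5\right) d\right) = -9 - \left(-4 - 80 d\right) = -9 + \left(4 + 80 d\right) = -5 + 80 d$)
$- 2 \left(- H{\left(4,\frac{2 + B{\left(5 \right)}}{-2 - 4} \right)}\right) = - 2 \left(- (-5 + 80 \frac{2 + 5}{-2 - 4})\right) = - 2 \left(- (-5 + 80 \frac{7}{-6})\right) = - 2 \left(- (-5 + 80 \cdot 7 \left(- \frac{1}{6}\right))\right) = - 2 \left(- (-5 + 80 \left(- \frac{7}{6}\right))\right) = - 2 \left(- (-5 - \frac{280}{3})\right) = - 2 \left(\left(-1\right) \left(- \frac{295}{3}\right)\right) = \left(-2\right) \frac{295}{3} = - \frac{590}{3}$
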